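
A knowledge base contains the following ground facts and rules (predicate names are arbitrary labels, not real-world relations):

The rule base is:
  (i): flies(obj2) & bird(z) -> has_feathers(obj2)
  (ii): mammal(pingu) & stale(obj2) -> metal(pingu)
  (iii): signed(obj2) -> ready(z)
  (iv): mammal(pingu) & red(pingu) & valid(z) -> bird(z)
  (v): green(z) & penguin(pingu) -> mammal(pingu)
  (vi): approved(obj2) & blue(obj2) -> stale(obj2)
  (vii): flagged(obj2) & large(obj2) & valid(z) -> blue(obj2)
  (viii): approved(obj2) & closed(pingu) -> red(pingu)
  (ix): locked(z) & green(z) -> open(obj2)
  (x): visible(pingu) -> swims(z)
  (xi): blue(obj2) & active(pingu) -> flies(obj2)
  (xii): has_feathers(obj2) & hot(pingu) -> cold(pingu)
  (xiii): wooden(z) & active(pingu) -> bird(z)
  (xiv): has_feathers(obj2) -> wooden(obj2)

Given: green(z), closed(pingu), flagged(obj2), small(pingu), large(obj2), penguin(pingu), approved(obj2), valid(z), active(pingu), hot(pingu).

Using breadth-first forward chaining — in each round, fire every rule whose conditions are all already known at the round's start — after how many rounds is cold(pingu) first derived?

4

Round 1 fires (v), (vii), (viii), giving mammal(pingu), blue(obj2), red(pingu).
Round 2 fires (iv), (vi), (xi), giving bird(z), stale(obj2), flies(obj2).
Round 3 fires (i), (ii), giving has_feathers(obj2), metal(pingu).
Round 4 fires (xii), (xiv), giving cold(pingu), wooden(obj2).
cold(pingu) first appears in round 4.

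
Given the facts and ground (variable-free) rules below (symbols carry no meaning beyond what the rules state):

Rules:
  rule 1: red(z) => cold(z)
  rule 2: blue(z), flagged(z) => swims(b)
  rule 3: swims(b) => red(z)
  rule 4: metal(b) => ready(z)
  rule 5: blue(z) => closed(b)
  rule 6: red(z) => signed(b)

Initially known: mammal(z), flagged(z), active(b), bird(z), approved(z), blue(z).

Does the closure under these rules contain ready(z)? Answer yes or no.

no

Round 1: rule 2 [blue(z), flagged(z) => swims(b)]; rule 5 [blue(z) => closed(b)]. Adds swims(b), closed(b).
Round 2: rule 3 [swims(b) => red(z)]. Adds red(z).
Round 3: rule 1 [red(z) => cold(z)]; rule 6 [red(z) => signed(b)]. Adds cold(z), signed(b).
Fixed point reached. ready(z) is concluded only by rule 4; rule 4 needs metal(b) (never derived).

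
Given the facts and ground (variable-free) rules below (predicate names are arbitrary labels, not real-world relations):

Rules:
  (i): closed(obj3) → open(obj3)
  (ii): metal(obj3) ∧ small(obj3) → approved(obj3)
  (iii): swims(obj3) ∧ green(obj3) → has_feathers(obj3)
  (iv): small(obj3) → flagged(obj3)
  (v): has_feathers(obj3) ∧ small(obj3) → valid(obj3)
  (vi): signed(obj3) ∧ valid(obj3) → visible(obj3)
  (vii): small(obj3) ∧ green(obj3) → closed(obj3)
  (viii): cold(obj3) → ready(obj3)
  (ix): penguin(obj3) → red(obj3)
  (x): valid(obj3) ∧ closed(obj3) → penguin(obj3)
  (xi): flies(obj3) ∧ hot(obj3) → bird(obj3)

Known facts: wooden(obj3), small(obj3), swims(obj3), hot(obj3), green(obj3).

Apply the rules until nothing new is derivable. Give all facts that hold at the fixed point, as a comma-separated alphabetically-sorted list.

closed(obj3), flagged(obj3), green(obj3), has_feathers(obj3), hot(obj3), open(obj3), penguin(obj3), red(obj3), small(obj3), swims(obj3), valid(obj3), wooden(obj3)

Round 1: (iii) [swims(obj3) ∧ green(obj3) → has_feathers(obj3)]; (iv) [small(obj3) → flagged(obj3)]; (vii) [small(obj3) ∧ green(obj3) → closed(obj3)]. New: has_feathers(obj3), flagged(obj3), closed(obj3).
Round 2: (i) [closed(obj3) → open(obj3)]; (v) [has_feathers(obj3) ∧ small(obj3) → valid(obj3)]. New: open(obj3), valid(obj3).
Round 3: (x) [valid(obj3) ∧ closed(obj3) → penguin(obj3)]. New: penguin(obj3).
Round 4: (ix) [penguin(obj3) → red(obj3)]. New: red(obj3).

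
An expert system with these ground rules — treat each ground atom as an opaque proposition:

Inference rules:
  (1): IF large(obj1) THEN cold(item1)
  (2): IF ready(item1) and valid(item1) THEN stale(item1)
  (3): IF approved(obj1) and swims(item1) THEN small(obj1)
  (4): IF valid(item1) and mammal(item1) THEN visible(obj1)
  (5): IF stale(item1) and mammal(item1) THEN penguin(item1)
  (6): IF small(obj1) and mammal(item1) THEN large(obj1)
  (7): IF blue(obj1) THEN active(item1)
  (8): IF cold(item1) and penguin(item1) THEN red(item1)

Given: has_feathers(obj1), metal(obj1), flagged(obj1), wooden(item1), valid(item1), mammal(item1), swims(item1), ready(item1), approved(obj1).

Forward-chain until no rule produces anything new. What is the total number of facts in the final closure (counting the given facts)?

Round 1 — (2), (3), (4), derive stale(item1), small(obj1), visible(obj1).
Round 2 — (5), (6), derive penguin(item1), large(obj1).
Round 3 — (1), derive cold(item1).
Round 4 — (8), derive red(item1).
Closure: {approved(obj1), cold(item1), flagged(obj1), has_feathers(obj1), large(obj1), mammal(item1), metal(obj1), penguin(item1), ready(item1), red(item1), small(obj1), stale(item1), swims(item1), valid(item1), visible(obj1), wooden(item1)} — 16 facts.

16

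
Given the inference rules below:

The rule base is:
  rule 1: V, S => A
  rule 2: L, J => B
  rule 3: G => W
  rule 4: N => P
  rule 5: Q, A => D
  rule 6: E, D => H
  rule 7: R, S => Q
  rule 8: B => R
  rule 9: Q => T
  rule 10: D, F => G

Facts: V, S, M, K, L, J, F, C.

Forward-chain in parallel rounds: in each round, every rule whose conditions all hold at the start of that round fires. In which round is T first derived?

Round 1: rule 1 [V, S => A]; rule 2 [L, J => B]. New: A, B.
Round 2: rule 8 [B => R]. New: R.
Round 3: rule 7 [R, S => Q]. New: Q.
Round 4: rule 5 [Q, A => D]; rule 9 [Q => T]. New: D, T.
T first appears in round 4.

4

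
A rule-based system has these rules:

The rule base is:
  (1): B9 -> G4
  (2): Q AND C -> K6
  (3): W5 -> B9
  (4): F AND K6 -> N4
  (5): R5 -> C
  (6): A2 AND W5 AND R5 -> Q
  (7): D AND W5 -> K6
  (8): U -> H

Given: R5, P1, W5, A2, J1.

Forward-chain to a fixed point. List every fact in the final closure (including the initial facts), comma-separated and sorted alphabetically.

Round 1: (3) [W5 -> B9]; (5) [R5 -> C]; (6) [A2 AND W5 AND R5 -> Q]. New: B9, C, Q.
Round 2: (1) [B9 -> G4]; (2) [Q AND C -> K6]. New: G4, K6.

A2, B9, C, G4, J1, K6, P1, Q, R5, W5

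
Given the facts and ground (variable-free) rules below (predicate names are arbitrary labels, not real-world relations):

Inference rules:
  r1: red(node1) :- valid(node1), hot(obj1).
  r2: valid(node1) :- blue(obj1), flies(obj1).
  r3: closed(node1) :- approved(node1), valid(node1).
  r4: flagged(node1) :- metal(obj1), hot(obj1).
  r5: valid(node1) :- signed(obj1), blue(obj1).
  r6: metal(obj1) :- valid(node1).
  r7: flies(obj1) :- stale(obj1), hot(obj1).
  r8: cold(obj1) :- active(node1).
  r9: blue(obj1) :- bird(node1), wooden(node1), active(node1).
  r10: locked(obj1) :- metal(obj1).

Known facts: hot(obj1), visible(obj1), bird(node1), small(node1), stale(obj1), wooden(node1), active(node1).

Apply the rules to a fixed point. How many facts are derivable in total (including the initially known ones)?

[1] r7 [flies(obj1) :- stale(obj1), hot(obj1).]; r8 [cold(obj1) :- active(node1).]; r9 [blue(obj1) :- bird(node1), wooden(node1), active(node1).]. ⇒ new: flies(obj1), cold(obj1), blue(obj1).
[2] r2 [valid(node1) :- blue(obj1), flies(obj1).]. ⇒ new: valid(node1).
[3] r1 [red(node1) :- valid(node1), hot(obj1).]; r6 [metal(obj1) :- valid(node1).]. ⇒ new: red(node1), metal(obj1).
[4] r4 [flagged(node1) :- metal(obj1), hot(obj1).]; r10 [locked(obj1) :- metal(obj1).]. ⇒ new: flagged(node1), locked(obj1).
Closure: {active(node1), bird(node1), blue(obj1), cold(obj1), flagged(node1), flies(obj1), hot(obj1), locked(obj1), metal(obj1), red(node1), small(node1), stale(obj1), valid(node1), visible(obj1), wooden(node1)} — 15 facts.

15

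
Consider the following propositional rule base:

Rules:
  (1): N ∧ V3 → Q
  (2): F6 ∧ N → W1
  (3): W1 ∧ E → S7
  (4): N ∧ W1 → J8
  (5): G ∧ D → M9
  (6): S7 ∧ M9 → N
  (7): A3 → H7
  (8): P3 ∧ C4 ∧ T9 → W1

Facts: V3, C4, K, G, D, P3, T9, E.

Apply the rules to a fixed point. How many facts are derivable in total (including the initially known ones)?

14

Round 1 — (5), (8), derive M9, W1.
Round 2 — (3), derive S7.
Round 3 — (6), derive N.
Round 4 — (1), (4), derive Q, J8.
Closure: {C4, D, E, G, J8, K, M9, N, P3, Q, S7, T9, V3, W1} — 14 facts.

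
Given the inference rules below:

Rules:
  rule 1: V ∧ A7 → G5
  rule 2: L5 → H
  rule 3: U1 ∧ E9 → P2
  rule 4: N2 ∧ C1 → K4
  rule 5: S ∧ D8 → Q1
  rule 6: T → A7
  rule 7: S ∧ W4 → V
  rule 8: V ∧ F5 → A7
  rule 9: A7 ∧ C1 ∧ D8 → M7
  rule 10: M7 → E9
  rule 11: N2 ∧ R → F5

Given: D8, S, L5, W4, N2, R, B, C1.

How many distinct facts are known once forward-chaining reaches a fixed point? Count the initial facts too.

17

Round 1: rule 2 [L5 → H]; rule 4 [N2 ∧ C1 → K4]; rule 5 [S ∧ D8 → Q1]; rule 7 [S ∧ W4 → V]; rule 11 [N2 ∧ R → F5]. New: H, K4, Q1, V, F5.
Round 2: rule 8 [V ∧ F5 → A7]. New: A7.
Round 3: rule 1 [V ∧ A7 → G5]; rule 9 [A7 ∧ C1 ∧ D8 → M7]. New: G5, M7.
Round 4: rule 10 [M7 → E9]. New: E9.
Closure: {A7, B, C1, D8, E9, F5, G5, H, K4, L5, M7, N2, Q1, R, S, V, W4} — 17 facts.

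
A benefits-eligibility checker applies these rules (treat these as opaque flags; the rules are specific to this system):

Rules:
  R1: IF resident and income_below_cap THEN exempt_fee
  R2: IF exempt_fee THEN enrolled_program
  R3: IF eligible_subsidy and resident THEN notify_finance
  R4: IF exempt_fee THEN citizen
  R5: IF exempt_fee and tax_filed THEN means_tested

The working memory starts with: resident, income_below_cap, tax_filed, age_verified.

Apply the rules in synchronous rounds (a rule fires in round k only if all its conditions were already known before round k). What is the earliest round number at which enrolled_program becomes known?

[1] R1 [IF resident and income_below_cap THEN exempt_fee]. ⇒ new: exempt_fee.
[2] R2 [IF exempt_fee THEN enrolled_program]; R4 [IF exempt_fee THEN citizen]; R5 [IF exempt_fee and tax_filed THEN means_tested]. ⇒ new: enrolled_program, citizen, means_tested.
enrolled_program first appears in round 2.

2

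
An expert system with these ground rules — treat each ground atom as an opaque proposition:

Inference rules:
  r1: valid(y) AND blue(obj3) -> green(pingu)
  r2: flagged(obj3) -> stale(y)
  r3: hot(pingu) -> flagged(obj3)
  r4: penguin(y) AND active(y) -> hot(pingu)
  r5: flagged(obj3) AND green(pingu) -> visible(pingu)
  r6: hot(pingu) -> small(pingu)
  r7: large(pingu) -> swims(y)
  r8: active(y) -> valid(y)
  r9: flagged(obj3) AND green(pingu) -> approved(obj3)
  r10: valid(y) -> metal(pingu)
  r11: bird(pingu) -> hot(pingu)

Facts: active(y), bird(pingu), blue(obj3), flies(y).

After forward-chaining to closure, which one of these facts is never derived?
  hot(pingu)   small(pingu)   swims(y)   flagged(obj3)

Round 1: r8 [active(y) -> valid(y)]; r11 [bird(pingu) -> hot(pingu)]. New: valid(y), hot(pingu).
Round 2: r1 [valid(y) AND blue(obj3) -> green(pingu)]; r3 [hot(pingu) -> flagged(obj3)]; r6 [hot(pingu) -> small(pingu)]; r10 [valid(y) -> metal(pingu)]. New: green(pingu), flagged(obj3), small(pingu), metal(pingu).
Round 3: r2 [flagged(obj3) -> stale(y)]; r5 [flagged(obj3) AND green(pingu) -> visible(pingu)]; r9 [flagged(obj3) AND green(pingu) -> approved(obj3)]. New: stale(y), visible(pingu), approved(obj3).
Derived: flagged(obj3) (round 2), hot(pingu) (round 1), small(pingu) (round 2). swims(y) never appears in any round.

swims(y)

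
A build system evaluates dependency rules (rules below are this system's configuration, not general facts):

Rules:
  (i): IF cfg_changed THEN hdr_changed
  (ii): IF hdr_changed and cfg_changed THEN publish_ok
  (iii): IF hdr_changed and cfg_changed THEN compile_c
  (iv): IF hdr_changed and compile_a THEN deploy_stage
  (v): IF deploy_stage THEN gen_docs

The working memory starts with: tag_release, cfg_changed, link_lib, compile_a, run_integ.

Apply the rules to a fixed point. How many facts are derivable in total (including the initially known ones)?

Round 1 fires (i), giving hdr_changed.
Round 2 fires (ii), (iii), (iv), giving publish_ok, compile_c, deploy_stage.
Round 3 fires (v), giving gen_docs.
Closure: {cfg_changed, compile_a, compile_c, deploy_stage, gen_docs, hdr_changed, link_lib, publish_ok, run_integ, tag_release} — 10 facts.

10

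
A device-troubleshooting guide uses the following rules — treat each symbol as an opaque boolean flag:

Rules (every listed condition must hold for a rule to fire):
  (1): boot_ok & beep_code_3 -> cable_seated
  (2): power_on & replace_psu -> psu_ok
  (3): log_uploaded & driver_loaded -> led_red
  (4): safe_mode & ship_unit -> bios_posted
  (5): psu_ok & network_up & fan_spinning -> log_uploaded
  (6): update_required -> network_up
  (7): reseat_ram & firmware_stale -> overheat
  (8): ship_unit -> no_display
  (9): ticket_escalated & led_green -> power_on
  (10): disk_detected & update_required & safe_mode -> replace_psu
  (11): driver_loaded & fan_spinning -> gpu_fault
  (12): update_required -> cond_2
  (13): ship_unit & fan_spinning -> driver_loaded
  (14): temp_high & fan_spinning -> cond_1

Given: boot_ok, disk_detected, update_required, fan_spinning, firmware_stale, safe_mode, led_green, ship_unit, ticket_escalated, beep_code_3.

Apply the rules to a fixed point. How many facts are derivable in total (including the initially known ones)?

22

Round 1 fires (1), (4), (6), (8), (9), (10), (12), (13), giving cable_seated, bios_posted, network_up, no_display, power_on, replace_psu, cond_2, driver_loaded.
Round 2 fires (2), (11), giving psu_ok, gpu_fault.
Round 3 fires (5), giving log_uploaded.
Round 4 fires (3), giving led_red.
Closure: {beep_code_3, bios_posted, boot_ok, cable_seated, cond_2, disk_detected, driver_loaded, fan_spinning, firmware_stale, gpu_fault, led_green, led_red, log_uploaded, network_up, no_display, power_on, psu_ok, replace_psu, safe_mode, ship_unit, ticket_escalated, update_required} — 22 facts.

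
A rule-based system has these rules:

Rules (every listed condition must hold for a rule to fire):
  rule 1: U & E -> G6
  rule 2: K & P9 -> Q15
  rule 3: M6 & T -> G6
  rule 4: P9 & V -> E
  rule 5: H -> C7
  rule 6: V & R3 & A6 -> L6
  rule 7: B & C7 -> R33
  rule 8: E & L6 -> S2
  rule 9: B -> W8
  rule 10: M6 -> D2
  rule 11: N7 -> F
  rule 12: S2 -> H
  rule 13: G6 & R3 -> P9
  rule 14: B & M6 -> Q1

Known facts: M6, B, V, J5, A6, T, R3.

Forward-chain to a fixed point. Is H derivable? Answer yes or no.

yes

[1] rule 3 [M6 & T -> G6]; rule 6 [V & R3 & A6 -> L6]; rule 9 [B -> W8]; rule 10 [M6 -> D2]; rule 14 [B & M6 -> Q1]. ⇒ new: G6, L6, W8, D2, Q1.
[2] rule 13 [G6 & R3 -> P9]. ⇒ new: P9.
[3] rule 4 [P9 & V -> E]. ⇒ new: E.
[4] rule 8 [E & L6 -> S2]. ⇒ new: S2.
[5] rule 12 [S2 -> H]. ⇒ new: H.
[6] rule 5 [H -> C7]. ⇒ new: C7.
[7] rule 7 [B & C7 -> R33]. ⇒ new: R33.
H appears in round 5, so it is derivable.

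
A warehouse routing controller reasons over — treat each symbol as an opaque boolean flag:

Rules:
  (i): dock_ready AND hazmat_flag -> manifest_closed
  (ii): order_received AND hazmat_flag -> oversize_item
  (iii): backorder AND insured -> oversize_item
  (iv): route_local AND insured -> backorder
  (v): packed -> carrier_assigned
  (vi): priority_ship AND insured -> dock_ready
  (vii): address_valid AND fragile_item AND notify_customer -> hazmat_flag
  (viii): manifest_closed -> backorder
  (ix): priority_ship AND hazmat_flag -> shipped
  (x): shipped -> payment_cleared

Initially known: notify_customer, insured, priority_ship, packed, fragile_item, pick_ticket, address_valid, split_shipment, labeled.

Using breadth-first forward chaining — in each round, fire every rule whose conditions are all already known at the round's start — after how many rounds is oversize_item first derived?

4

Round 1: (v) [packed -> carrier_assigned]; (vi) [priority_ship AND insured -> dock_ready]; (vii) [address_valid AND fragile_item AND notify_customer -> hazmat_flag]. Adds carrier_assigned, dock_ready, hazmat_flag.
Round 2: (i) [dock_ready AND hazmat_flag -> manifest_closed]; (ix) [priority_ship AND hazmat_flag -> shipped]. Adds manifest_closed, shipped.
Round 3: (viii) [manifest_closed -> backorder]; (x) [shipped -> payment_cleared]. Adds backorder, payment_cleared.
Round 4: (iii) [backorder AND insured -> oversize_item]. Adds oversize_item.
oversize_item first appears in round 4.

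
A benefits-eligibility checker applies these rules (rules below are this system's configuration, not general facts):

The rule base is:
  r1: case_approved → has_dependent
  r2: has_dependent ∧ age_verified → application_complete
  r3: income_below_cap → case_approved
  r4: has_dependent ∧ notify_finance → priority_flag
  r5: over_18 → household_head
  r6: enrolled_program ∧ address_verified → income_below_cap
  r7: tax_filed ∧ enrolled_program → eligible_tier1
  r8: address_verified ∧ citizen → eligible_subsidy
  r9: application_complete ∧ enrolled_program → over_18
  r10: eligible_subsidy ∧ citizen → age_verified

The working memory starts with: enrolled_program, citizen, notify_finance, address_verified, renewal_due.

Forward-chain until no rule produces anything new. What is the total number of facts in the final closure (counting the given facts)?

14

Round 1 fires r6, r8, giving income_below_cap, eligible_subsidy.
Round 2 fires r3, r10, giving case_approved, age_verified.
Round 3 fires r1, giving has_dependent.
Round 4 fires r2, r4, giving application_complete, priority_flag.
Round 5 fires r9, giving over_18.
Round 6 fires r5, giving household_head.
Closure: {address_verified, age_verified, application_complete, case_approved, citizen, eligible_subsidy, enrolled_program, has_dependent, household_head, income_below_cap, notify_finance, over_18, priority_flag, renewal_due} — 14 facts.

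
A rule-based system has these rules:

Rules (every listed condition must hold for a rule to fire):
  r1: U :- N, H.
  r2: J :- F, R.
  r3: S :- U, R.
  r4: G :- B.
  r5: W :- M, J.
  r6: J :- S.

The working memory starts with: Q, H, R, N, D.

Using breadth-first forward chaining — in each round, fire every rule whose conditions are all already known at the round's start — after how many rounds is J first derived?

3

[1] r1 [U :- N, H.]. ⇒ new: U.
[2] r3 [S :- U, R.]. ⇒ new: S.
[3] r6 [J :- S.]. ⇒ new: J.
J first appears in round 3.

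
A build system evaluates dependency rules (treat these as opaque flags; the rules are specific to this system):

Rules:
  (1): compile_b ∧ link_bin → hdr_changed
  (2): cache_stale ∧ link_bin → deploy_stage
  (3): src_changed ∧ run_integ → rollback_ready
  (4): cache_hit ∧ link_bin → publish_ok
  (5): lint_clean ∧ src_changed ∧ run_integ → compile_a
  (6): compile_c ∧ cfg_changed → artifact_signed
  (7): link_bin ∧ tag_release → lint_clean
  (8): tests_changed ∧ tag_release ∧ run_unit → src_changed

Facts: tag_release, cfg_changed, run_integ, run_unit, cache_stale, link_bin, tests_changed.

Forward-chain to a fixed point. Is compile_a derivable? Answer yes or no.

yes

Round 1 — (2), (7), (8), derive deploy_stage, lint_clean, src_changed.
Round 2 — (3), (5), derive rollback_ready, compile_a.
compile_a appears in round 2, so it is derivable.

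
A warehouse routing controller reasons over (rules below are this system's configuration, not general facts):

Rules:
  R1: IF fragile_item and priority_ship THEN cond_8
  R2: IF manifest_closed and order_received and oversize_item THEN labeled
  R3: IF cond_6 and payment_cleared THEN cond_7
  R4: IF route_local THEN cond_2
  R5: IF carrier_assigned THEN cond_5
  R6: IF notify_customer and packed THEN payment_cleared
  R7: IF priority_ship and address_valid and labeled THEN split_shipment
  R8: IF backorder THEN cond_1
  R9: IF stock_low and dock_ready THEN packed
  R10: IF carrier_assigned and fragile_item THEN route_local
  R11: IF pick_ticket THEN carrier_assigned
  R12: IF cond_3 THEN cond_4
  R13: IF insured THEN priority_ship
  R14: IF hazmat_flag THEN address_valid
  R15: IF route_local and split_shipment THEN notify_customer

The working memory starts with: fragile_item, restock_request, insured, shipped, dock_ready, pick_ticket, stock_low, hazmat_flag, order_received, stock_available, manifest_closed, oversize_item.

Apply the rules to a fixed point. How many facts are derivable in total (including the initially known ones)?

Round 1 — R2, R9, R11, R13, R14, derive labeled, packed, carrier_assigned, priority_ship, address_valid.
Round 2 — R1, R5, R7, R10, derive cond_8, cond_5, split_shipment, route_local.
Round 3 — R4, R15, derive cond_2, notify_customer.
Round 4 — R6, derive payment_cleared.
Closure: {address_valid, carrier_assigned, cond_2, cond_5, cond_8, dock_ready, fragile_item, hazmat_flag, insured, labeled, manifest_closed, notify_customer, order_received, oversize_item, packed, payment_cleared, pick_ticket, priority_ship, restock_request, route_local, shipped, split_shipment, stock_available, stock_low} — 24 facts.

24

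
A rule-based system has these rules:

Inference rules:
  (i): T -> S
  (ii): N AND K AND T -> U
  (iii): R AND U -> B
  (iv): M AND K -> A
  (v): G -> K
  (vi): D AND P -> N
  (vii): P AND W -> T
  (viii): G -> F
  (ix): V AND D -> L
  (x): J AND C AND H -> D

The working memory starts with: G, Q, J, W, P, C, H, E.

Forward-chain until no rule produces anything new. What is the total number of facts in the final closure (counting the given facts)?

15

Round 1: (v) [G -> K]; (vii) [P AND W -> T]; (viii) [G -> F]; (x) [J AND C AND H -> D]. New: K, T, F, D.
Round 2: (i) [T -> S]; (vi) [D AND P -> N]. New: S, N.
Round 3: (ii) [N AND K AND T -> U]. New: U.
Closure: {C, D, E, F, G, H, J, K, N, P, Q, S, T, U, W} — 15 facts.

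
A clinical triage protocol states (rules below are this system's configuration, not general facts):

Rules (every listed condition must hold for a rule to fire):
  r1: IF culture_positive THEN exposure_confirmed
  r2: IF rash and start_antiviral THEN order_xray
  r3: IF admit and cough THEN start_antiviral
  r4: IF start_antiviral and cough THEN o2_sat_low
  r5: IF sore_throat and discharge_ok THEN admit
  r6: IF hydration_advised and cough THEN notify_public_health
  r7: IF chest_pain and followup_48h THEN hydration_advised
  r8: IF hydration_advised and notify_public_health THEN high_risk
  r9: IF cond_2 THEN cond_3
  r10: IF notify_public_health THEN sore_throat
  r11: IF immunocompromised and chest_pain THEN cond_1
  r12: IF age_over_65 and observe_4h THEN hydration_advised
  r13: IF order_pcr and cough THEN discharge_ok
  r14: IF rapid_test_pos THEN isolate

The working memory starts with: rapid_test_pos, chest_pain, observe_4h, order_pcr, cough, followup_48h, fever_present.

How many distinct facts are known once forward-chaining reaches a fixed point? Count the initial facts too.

16

Round 1 — r7, r13, r14, derive hydration_advised, discharge_ok, isolate.
Round 2 — r6, derive notify_public_health.
Round 3 — r8, r10, derive high_risk, sore_throat.
Round 4 — r5, derive admit.
Round 5 — r3, derive start_antiviral.
Round 6 — r4, derive o2_sat_low.
Closure: {admit, chest_pain, cough, discharge_ok, fever_present, followup_48h, high_risk, hydration_advised, isolate, notify_public_health, o2_sat_low, observe_4h, order_pcr, rapid_test_pos, sore_throat, start_antiviral} — 16 facts.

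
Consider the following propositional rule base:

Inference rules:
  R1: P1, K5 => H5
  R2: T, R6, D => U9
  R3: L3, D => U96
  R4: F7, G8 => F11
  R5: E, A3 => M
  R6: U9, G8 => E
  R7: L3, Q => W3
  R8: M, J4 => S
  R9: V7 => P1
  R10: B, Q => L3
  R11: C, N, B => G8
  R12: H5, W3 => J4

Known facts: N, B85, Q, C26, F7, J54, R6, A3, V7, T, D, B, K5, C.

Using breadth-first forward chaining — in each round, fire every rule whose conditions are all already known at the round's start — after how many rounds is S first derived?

4

Round 1: R2 [T, R6, D => U9]; R9 [V7 => P1]; R10 [B, Q => L3]; R11 [C, N, B => G8]. New: U9, P1, L3, G8.
Round 2: R1 [P1, K5 => H5]; R3 [L3, D => U96]; R4 [F7, G8 => F11]; R6 [U9, G8 => E]; R7 [L3, Q => W3]. New: H5, U96, F11, E, W3.
Round 3: R5 [E, A3 => M]; R12 [H5, W3 => J4]. New: M, J4.
Round 4: R8 [M, J4 => S]. New: S.
S first appears in round 4.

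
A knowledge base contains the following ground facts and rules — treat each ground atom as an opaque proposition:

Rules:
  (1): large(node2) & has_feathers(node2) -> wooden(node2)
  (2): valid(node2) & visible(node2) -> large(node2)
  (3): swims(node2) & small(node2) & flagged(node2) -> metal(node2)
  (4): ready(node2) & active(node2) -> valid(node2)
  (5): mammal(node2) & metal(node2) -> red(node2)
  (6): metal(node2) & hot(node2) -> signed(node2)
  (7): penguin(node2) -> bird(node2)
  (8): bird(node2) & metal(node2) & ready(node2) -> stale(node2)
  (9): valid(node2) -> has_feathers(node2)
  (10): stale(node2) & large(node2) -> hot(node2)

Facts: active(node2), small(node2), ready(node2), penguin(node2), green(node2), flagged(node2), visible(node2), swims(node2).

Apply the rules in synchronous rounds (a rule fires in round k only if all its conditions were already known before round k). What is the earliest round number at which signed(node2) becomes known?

Round 1 fires (3), (4), (7), giving metal(node2), valid(node2), bird(node2).
Round 2 fires (2), (8), (9), giving large(node2), stale(node2), has_feathers(node2).
Round 3 fires (1), (10), giving wooden(node2), hot(node2).
Round 4 fires (6), giving signed(node2).
signed(node2) first appears in round 4.

4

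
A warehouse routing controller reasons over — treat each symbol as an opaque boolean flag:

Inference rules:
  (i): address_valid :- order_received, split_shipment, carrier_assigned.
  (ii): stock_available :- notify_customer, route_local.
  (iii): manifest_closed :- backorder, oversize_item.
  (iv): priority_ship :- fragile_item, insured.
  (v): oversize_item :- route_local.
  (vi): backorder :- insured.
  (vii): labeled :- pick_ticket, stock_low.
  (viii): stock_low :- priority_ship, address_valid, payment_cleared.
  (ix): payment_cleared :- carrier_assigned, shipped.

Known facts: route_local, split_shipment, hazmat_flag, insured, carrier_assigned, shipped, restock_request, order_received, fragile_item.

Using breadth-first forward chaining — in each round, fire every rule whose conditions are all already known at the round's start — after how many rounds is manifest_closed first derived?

Round 1: (i) [address_valid :- order_received, split_shipment, carrier_assigned.]; (iv) [priority_ship :- fragile_item, insured.]; (v) [oversize_item :- route_local.]; (vi) [backorder :- insured.]; (ix) [payment_cleared :- carrier_assigned, shipped.]. Adds address_valid, priority_ship, oversize_item, backorder, payment_cleared.
Round 2: (iii) [manifest_closed :- backorder, oversize_item.]; (viii) [stock_low :- priority_ship, address_valid, payment_cleared.]. Adds manifest_closed, stock_low.
manifest_closed first appears in round 2.

2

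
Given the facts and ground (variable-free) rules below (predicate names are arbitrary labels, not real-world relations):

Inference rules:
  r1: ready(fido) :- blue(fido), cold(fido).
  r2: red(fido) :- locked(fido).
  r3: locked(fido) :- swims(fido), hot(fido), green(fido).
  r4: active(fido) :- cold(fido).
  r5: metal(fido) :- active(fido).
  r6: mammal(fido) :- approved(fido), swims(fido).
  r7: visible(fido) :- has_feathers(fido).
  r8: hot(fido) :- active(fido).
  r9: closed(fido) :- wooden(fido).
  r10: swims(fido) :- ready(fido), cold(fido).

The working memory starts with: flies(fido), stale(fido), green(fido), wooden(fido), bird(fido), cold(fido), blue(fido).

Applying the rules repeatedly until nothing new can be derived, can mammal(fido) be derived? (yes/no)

Round 1 fires r1, r4, r9, giving ready(fido), active(fido), closed(fido).
Round 2 fires r5, r8, r10, giving metal(fido), hot(fido), swims(fido).
Round 3 fires r3, giving locked(fido).
Round 4 fires r2, giving red(fido).
Fixed point reached. mammal(fido) is concluded only by r6; r6 needs approved(fido) (never derived).

no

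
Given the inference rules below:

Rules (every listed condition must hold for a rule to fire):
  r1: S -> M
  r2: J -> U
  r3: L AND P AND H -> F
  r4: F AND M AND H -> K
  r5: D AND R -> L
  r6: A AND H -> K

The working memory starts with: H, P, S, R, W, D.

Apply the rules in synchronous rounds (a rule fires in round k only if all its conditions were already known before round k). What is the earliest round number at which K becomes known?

3

Round 1 — r1, r5, derive M, L.
Round 2 — r3, derive F.
Round 3 — r4, derive K.
K first appears in round 3.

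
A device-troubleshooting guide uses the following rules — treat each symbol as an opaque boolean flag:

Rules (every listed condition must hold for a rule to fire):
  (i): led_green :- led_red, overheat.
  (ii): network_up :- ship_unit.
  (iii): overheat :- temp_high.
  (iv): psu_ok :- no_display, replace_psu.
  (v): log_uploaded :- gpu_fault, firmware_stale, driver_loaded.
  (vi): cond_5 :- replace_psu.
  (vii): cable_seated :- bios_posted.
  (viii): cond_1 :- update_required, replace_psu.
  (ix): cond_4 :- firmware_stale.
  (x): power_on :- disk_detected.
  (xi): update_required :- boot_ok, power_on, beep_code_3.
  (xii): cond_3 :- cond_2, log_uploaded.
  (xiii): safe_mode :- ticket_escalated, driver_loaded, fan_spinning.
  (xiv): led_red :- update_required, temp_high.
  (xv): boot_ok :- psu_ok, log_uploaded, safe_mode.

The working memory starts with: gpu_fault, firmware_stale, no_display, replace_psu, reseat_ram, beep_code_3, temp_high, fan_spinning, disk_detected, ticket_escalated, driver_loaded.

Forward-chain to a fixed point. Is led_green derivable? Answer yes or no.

[1] (iii) [overheat :- temp_high.]; (iv) [psu_ok :- no_display, replace_psu.]; (v) [log_uploaded :- gpu_fault, firmware_stale, driver_loaded.]; (vi) [cond_5 :- replace_psu.]; (ix) [cond_4 :- firmware_stale.]; (x) [power_on :- disk_detected.]; (xiii) [safe_mode :- ticket_escalated, driver_loaded, fan_spinning.]. ⇒ new: overheat, psu_ok, log_uploaded, cond_5, cond_4, power_on, safe_mode.
[2] (xv) [boot_ok :- psu_ok, log_uploaded, safe_mode.]. ⇒ new: boot_ok.
[3] (xi) [update_required :- boot_ok, power_on, beep_code_3.]. ⇒ new: update_required.
[4] (viii) [cond_1 :- update_required, replace_psu.]; (xiv) [led_red :- update_required, temp_high.]. ⇒ new: cond_1, led_red.
[5] (i) [led_green :- led_red, overheat.]. ⇒ new: led_green.
led_green appears in round 5, so it is derivable.

yes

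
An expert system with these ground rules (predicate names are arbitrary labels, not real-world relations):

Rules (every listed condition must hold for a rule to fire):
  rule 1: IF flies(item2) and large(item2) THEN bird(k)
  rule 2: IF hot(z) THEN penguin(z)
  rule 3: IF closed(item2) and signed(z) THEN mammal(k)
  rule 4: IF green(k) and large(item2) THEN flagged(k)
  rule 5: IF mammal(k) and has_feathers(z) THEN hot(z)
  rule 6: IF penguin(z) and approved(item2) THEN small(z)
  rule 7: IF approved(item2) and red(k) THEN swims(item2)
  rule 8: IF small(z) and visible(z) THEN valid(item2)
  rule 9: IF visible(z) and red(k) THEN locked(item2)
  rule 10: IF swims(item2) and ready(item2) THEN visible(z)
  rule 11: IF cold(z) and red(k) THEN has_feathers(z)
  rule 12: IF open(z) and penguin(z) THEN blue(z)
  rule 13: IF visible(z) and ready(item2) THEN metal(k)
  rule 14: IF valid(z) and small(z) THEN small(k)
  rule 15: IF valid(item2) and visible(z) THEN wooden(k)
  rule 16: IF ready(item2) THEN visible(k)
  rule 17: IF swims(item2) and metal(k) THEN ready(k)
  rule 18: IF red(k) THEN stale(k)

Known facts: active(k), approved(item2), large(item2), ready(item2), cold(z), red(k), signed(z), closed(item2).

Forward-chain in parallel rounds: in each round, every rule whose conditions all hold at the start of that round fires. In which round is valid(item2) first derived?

5

Round 1: rule 3 [IF closed(item2) and signed(z) THEN mammal(k)]; rule 7 [IF approved(item2) and red(k) THEN swims(item2)]; rule 11 [IF cold(z) and red(k) THEN has_feathers(z)]; rule 16 [IF ready(item2) THEN visible(k)]; rule 18 [IF red(k) THEN stale(k)]. New: mammal(k), swims(item2), has_feathers(z), visible(k), stale(k).
Round 2: rule 5 [IF mammal(k) and has_feathers(z) THEN hot(z)]; rule 10 [IF swims(item2) and ready(item2) THEN visible(z)]. New: hot(z), visible(z).
Round 3: rule 2 [IF hot(z) THEN penguin(z)]; rule 9 [IF visible(z) and red(k) THEN locked(item2)]; rule 13 [IF visible(z) and ready(item2) THEN metal(k)]. New: penguin(z), locked(item2), metal(k).
Round 4: rule 6 [IF penguin(z) and approved(item2) THEN small(z)]; rule 17 [IF swims(item2) and metal(k) THEN ready(k)]. New: small(z), ready(k).
Round 5: rule 8 [IF small(z) and visible(z) THEN valid(item2)]. New: valid(item2).
valid(item2) first appears in round 5.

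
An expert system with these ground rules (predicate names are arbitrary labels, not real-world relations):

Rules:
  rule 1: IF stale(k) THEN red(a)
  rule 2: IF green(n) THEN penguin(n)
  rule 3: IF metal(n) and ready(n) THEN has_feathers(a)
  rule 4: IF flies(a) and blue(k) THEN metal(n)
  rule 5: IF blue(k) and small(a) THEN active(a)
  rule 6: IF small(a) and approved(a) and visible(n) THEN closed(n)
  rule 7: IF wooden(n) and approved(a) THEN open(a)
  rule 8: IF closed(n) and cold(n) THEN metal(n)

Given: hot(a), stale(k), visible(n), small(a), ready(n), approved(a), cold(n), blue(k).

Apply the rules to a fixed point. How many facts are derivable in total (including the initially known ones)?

Round 1 — rule 1, rule 5, rule 6, derive red(a), active(a), closed(n).
Round 2 — rule 8, derive metal(n).
Round 3 — rule 3, derive has_feathers(a).
Closure: {active(a), approved(a), blue(k), closed(n), cold(n), has_feathers(a), hot(a), metal(n), ready(n), red(a), small(a), stale(k), visible(n)} — 13 facts.

13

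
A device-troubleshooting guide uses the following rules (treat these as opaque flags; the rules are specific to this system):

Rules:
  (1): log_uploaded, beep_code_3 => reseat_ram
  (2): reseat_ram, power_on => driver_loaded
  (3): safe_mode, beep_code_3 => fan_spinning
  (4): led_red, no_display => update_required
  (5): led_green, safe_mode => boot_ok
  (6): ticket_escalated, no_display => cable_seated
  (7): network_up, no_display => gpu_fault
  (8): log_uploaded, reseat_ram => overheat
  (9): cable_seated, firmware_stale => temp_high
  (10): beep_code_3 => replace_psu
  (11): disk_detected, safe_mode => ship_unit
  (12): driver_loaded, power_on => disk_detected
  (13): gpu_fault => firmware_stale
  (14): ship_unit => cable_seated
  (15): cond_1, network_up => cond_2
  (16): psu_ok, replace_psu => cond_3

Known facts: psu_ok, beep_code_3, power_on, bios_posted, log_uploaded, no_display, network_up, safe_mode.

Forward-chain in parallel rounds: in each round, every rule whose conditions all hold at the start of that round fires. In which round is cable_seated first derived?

5

Round 1 fires (1), (3), (7), (10), giving reseat_ram, fan_spinning, gpu_fault, replace_psu.
Round 2 fires (2), (8), (13), (16), giving driver_loaded, overheat, firmware_stale, cond_3.
Round 3 fires (12), giving disk_detected.
Round 4 fires (11), giving ship_unit.
Round 5 fires (14), giving cable_seated.
cable_seated first appears in round 5.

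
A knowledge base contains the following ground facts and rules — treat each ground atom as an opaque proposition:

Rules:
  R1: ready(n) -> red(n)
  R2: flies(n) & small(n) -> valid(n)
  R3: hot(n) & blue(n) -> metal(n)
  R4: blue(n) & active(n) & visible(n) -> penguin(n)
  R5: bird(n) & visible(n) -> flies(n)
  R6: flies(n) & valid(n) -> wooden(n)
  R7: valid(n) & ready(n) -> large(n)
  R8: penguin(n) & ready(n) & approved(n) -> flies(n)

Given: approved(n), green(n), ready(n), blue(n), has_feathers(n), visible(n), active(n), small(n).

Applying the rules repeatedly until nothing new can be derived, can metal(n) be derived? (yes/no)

no

Round 1 fires R1, R4, giving red(n), penguin(n).
Round 2 fires R8, giving flies(n).
Round 3 fires R2, giving valid(n).
Round 4 fires R6, R7, giving wooden(n), large(n).
Fixed point reached. metal(n) is concluded only by R3; R3 needs hot(n) (never derived).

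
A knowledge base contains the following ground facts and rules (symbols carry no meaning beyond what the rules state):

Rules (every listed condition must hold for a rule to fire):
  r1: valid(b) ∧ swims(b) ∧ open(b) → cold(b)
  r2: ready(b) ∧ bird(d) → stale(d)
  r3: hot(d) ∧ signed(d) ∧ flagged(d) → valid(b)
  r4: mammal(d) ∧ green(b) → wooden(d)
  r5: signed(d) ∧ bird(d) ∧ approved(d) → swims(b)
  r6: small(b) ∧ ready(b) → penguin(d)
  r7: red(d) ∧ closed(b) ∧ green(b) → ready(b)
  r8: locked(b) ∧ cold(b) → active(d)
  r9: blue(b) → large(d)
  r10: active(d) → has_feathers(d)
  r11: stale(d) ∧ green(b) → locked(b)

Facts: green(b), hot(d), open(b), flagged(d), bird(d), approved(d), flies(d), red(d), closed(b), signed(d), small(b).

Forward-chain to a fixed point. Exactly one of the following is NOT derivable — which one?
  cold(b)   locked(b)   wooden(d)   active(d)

wooden(d)

Round 1 — r3, r5, r7, derive valid(b), swims(b), ready(b).
Round 2 — r1, r2, r6, derive cold(b), stale(d), penguin(d).
Round 3 — r11, derive locked(b).
Round 4 — r8, derive active(d).
Round 5 — r10, derive has_feathers(d).
Derived: active(d) (round 4), locked(b) (round 3), cold(b) (round 2). wooden(d) never appears in any round.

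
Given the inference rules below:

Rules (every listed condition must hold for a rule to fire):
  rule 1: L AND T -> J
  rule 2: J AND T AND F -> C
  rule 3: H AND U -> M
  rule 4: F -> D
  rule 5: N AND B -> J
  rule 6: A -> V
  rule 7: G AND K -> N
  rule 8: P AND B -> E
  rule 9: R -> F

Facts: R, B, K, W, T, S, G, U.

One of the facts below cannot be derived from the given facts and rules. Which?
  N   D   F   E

E

Round 1: rule 7 [G AND K -> N]; rule 9 [R -> F]. New: N, F.
Round 2: rule 4 [F -> D]; rule 5 [N AND B -> J]. New: D, J.
Round 3: rule 2 [J AND T AND F -> C]. New: C.
Derived: D (round 2), N (round 1), F (round 1). E never appears in any round.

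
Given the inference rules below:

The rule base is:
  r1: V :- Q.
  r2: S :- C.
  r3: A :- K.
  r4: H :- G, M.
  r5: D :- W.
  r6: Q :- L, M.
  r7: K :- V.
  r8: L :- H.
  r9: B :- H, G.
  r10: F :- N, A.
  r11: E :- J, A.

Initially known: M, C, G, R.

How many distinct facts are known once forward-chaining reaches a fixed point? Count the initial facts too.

12

Round 1: r2 [S :- C.]; r4 [H :- G, M.]. New: S, H.
Round 2: r8 [L :- H.]; r9 [B :- H, G.]. New: L, B.
Round 3: r6 [Q :- L, M.]. New: Q.
Round 4: r1 [V :- Q.]. New: V.
Round 5: r7 [K :- V.]. New: K.
Round 6: r3 [A :- K.]. New: A.
Closure: {A, B, C, G, H, K, L, M, Q, R, S, V} — 12 facts.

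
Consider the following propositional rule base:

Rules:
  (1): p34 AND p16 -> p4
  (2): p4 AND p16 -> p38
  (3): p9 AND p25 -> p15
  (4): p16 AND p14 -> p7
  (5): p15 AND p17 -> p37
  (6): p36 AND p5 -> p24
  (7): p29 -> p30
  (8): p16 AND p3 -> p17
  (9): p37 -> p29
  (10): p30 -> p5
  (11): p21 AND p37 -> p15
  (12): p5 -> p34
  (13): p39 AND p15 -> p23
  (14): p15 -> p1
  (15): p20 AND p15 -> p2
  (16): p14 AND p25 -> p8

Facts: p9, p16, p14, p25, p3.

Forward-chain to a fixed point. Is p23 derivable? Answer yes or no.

Round 1 fires (3), (4), (8), (16), giving p15, p7, p17, p8.
Round 2 fires (5), (14), giving p37, p1.
Round 3 fires (9), giving p29.
Round 4 fires (7), giving p30.
Round 5 fires (10), giving p5.
Round 6 fires (12), giving p34.
Round 7 fires (1), giving p4.
Round 8 fires (2), giving p38.
Fixed point reached. p23 is concluded only by (13); (13) needs p39 (never derived).

no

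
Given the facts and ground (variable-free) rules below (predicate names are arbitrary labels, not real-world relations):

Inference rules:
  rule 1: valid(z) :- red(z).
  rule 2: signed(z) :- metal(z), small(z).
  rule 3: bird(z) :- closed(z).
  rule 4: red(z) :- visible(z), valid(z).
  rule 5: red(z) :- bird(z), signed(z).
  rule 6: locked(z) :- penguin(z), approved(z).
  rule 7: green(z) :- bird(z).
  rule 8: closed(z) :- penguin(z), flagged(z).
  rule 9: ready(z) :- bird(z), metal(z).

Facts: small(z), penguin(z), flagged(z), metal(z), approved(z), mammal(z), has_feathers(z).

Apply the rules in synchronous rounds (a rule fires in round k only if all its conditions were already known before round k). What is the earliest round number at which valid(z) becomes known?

Round 1: rule 2 [signed(z) :- metal(z), small(z).]; rule 6 [locked(z) :- penguin(z), approved(z).]; rule 8 [closed(z) :- penguin(z), flagged(z).]. Adds signed(z), locked(z), closed(z).
Round 2: rule 3 [bird(z) :- closed(z).]. Adds bird(z).
Round 3: rule 5 [red(z) :- bird(z), signed(z).]; rule 7 [green(z) :- bird(z).]; rule 9 [ready(z) :- bird(z), metal(z).]. Adds red(z), green(z), ready(z).
Round 4: rule 1 [valid(z) :- red(z).]. Adds valid(z).
valid(z) first appears in round 4.

4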